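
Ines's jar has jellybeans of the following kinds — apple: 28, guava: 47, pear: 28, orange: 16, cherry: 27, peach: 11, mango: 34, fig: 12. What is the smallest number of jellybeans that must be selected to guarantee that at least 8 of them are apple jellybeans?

In the worst case for collecting apple jellybeans, every non-apple jellybean comes out first.
There are 47 + 28 + 16 + 27 + 11 + 34 + 12 = 175 non-apple jellybeans altogether.
After those, each further jellybean must be apple, so 175 + 8 = 183 draws guarantee 8 apple jellybeans.

183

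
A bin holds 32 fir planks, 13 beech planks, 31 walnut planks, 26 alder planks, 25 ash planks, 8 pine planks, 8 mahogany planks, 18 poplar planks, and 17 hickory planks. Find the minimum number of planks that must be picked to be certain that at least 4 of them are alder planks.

In the worst case for collecting alder planks, every non-alder plank comes out first.
There are 32 + 13 + 31 + 25 + 8 + 8 + 18 + 17 = 152 non-alder planks altogether.
After those, each further plank must be alder, so 152 + 4 = 156 draws guarantee 4 alder planks.

156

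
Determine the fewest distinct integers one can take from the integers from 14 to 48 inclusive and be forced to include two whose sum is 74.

25

A set avoiding the sum 74 can contain at most one of each pair {x, 74−x}, plus the 13 elements whose complement lies outside the range or equal to its own complement.
The integers 14, …, 37 (24 of them) are such a set: any two sum to at least 14+15 = 29 and at most 36+37 = 73 < 74.
By pigeonhole, any 25th integer completes one of the 11 pairs, so 25 choices force a sum of 74.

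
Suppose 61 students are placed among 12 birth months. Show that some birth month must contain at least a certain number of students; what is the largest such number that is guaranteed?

6

Pigeonhole: the 12 birth months are the holes and the 61 students are the pigeons.
If every birth month held at most 5 students, the total would be at most 12 × 5 = 60, which is less than 61.
So some birth month holds at least ⌈61/12⌉ = 6 students.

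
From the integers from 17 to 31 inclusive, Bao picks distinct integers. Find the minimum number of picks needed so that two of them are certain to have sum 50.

10

Two chosen integers sum to 50 exactly when both halves of some pair {x, 50−x} with 19 ≤ x ≤ 50−x ≤ 31 are chosen — 6 such pairs.
The remaining 3 elements (those with no distinct partner in range) can never complete a 50-sum, so the worst case takes all of them and one from each pair: 3 + 6 = 9.
By the pigeonhole principle, the 10th integer has to be the second member of some pair, so 9 + 1 = 10.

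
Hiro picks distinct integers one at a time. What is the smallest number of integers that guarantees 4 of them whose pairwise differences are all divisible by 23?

Integers whose pairwise differences are multiples of 23 are exactly those sharing a remainder mod 23. The 23 residue classes mod 23 are the pigeonholes.
With 69 integers one could put 3 in each residue class and have no class reach 4.
The 70th integer pushes some class to 4, so 23·3 + 1 = 70.

70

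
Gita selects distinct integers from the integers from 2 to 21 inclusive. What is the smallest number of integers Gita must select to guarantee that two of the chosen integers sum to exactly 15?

A set avoiding the sum 15 can contain at most one of each pair {x, 15−x}, plus the 8 elements whose complement lies outside the range.
The integers 8, …, 21 (14 of them) are such a set: any two sum to at least 8+9 = 17 > 15.
By pigeonhole, any 15th integer completes one of the 6 pairs, so 15 choices force a sum of 15.

15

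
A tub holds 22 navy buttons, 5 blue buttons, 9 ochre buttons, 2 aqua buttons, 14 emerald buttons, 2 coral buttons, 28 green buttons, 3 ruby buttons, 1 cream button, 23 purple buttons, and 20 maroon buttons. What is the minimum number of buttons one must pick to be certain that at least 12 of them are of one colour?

Pigeonhole: the 11 colours are the holes; the buttons drawn are the pigeons.
To avoid 12 of any one colour, the worst case takes at most 11 of each colour, or every button of a colour that has fewer than 11.
That gives 11 + 5 + 9 + 2 + 11 + 2 + 11 + 3 + 1 + 11 + 11 = 77 buttons with no colour reaching 12.
The next button forces some colour to 12, so 77 + 1 = 78.

78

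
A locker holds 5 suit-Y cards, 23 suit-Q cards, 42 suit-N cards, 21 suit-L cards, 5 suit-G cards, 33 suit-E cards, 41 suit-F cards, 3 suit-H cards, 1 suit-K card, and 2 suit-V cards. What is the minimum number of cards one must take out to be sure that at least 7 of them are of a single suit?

The 10 suits are the holes; the cards drawn are the pigeons.
To avoid 7 of any one suit, the worst case takes at most 6 of each suit, or every card of a suit that has fewer than 6.
That gives 5 + 6 + 6 + 6 + 5 + 6 + 6 + 3 + 1 + 2 = 46 cards with no suit reaching 7.
The next card forces some suit to 7, so 46 + 1 = 47.

47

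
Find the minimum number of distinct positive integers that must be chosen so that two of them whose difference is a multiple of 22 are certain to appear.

Integers whose pairwise differences are multiples of 22 are exactly those sharing a remainder mod 22. By the pigeonhole principle, the 22 residue classes mod 22 are the pigeonholes.
With 22 integers one could put 1 in each residue class and have no class reach 2.
The 23rd integer pushes some class to 2, so 22·1 + 1 = 23.

23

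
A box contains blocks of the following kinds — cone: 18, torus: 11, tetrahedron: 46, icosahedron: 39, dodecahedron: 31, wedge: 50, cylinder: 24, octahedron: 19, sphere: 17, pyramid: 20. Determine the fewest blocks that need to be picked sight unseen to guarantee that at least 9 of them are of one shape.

An adversary could hand out at most 8 blocks per shape: 8 + 8 + 8 + 8 + 8 + 8 + 8 + 8 + 8 + 8 = 80 blocks and still no shape has 9.
By pigeonhole, one more block lands in a shape already at 8, so 81 draws are enough and 80 are not.

81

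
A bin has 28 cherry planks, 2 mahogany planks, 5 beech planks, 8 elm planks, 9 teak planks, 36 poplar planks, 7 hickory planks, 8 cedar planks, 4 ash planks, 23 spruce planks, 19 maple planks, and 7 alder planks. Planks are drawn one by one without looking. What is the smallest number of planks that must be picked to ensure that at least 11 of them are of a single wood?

An adversary could hand out at most 10 planks per wood (8 woods run out sooner): 10 + 2 + 5 + 8 + 9 + 10 + 7 + 8 + 4 + 10 + 10 + 7 = 90 planks and still no wood has 11.
By pigeonhole, one more plank lands in a wood already at 10, so 91 draws are enough and 90 are not.

91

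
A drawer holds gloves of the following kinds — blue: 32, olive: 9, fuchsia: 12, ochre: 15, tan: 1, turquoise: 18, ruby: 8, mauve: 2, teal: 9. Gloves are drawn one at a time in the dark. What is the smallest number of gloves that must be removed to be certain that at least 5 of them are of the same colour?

Pigeonhole: the 9 colours are the holes; the gloves drawn are the pigeons.
To avoid 5 of any one colour, the worst case takes at most 4 of each colour, or every glove of a colour that has fewer than 4.
That gives 4 + 4 + 4 + 4 + 1 + 4 + 4 + 2 + 4 = 31 gloves with no colour reaching 5.
The next glove forces some colour to 5, so 31 + 1 = 32.

32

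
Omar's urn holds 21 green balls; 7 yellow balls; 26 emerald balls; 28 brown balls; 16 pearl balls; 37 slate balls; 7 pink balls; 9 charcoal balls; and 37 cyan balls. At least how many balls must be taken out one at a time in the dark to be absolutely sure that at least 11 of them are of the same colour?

84

Put each drawn ball into a box by colour. The largest draw with every box below 11 takes min(count, 10) from each colour; colours with fewer than 10 contribute all they have.
Σ min(cᵢ, 10) = 10 + 7 + 10 + 10 + 10 + 10 + 7 + 9 + 10 = 83.
Draw number 83 + 1 = 84 must push one box to 11.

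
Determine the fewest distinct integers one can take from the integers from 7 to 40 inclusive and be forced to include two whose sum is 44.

20

Group the elements by complementary pair {x, 44−x}: {7,37}, {8,36}, {9,35}, …, giving 15 two-element pairs, the single value 22 (it cannot pair with itself since the integers are distinct), and 3 integers whose partner 44−x falls outside [7,40].
Treating each of those 19 groups as a pigeonhole, one can pick one integer per group — 19 integers — with no two summing to 44.
The 20th integer lands in an occupied pair, forcing a sum of 44.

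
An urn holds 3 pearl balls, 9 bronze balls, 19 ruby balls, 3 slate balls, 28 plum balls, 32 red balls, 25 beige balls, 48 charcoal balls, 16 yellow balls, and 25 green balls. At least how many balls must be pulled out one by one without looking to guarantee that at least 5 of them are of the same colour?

By the pigeonhole principle, the 10 colours are the holes; the balls drawn are the pigeons.
To avoid 5 of any one colour, the worst case takes at most 4 of each colour, or every ball of a colour that has fewer than 4.
That gives 3 + 4 + 4 + 3 + 4 + 4 + 4 + 4 + 4 + 4 = 38 balls with no colour reaching 5.
The next ball forces some colour to 5, so 38 + 1 = 39.

39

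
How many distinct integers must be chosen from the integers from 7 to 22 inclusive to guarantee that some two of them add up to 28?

10

Group the elements by complementary pair {x, 28−x}: {7,21}, {8,20}, {9,19}, …, giving 7 two-element pairs, the single value 14 (it cannot pair with itself since the integers are distinct), and 1 integer whose partner 28−x falls outside [7,22].
Treating each of those 9 groups as a pigeonhole, one can pick one integer per group — 9 integers — with no two summing to 28.
The 10th integer lands in an occupied pair, forcing a sum of 28.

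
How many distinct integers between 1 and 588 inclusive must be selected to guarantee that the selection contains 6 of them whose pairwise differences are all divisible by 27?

Integers whose pairwise differences are multiples of 27 are exactly those sharing a remainder mod 27. The 27 residue classes mod 27 are the pigeonholes.
With 135 integers one could put 5 in each residue class and have no class reach 6.
The 136th integer pushes some class to 6, so 27·5 + 1 = 136.

136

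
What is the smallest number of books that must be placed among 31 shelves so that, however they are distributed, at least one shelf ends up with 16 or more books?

466

With 465 books one could put exactly 15 in each of the 31 shelves, and no shelf would reach 16.
One more book must land in a shelf that already has 15, giving it 16.
So 31 × 15 + 1 = 466 books are required.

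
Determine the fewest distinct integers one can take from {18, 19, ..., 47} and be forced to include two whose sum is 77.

A set avoiding the sum 77 can contain at most one of each pair {x, 77−x}, plus the 12 elements whose complement lies outside the range.
The integers 18, …, 38 (21 of them) are such a set: any two sum to at least 18+19 = 37 and at most 37+38 = 75 < 77.
By the pigeonhole principle, any 22nd integer completes one of the 9 pairs, so 22 choices force a sum of 77.

22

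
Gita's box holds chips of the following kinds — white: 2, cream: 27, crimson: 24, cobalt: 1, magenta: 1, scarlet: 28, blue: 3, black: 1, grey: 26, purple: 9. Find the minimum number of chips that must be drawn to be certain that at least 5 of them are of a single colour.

Pigeonhole: the 10 colours are the holes; the chips drawn are the pigeons.
To avoid 5 of any one colour, the worst case takes at most 4 of each colour, or every chip of a colour that has fewer than 4.
That gives 2 + 4 + 4 + 1 + 1 + 4 + 3 + 1 + 4 + 4 = 28 chips with no colour reaching 5.
The next chip forces some colour to 5, so 28 + 1 = 29.

29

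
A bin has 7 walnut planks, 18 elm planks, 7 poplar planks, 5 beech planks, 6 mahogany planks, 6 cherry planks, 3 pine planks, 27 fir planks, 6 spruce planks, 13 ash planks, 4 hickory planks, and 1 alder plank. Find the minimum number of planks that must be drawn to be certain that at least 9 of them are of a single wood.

70

By pigeonhole, the 12 woods are the holes; the planks drawn are the pigeons.
To avoid 9 of any one wood, the worst case takes at most 8 of each wood, or every plank of a wood that has fewer than 8.
That gives 7 + 8 + 7 + 5 + 6 + 6 + 3 + 8 + 6 + 8 + 4 + 1 = 69 planks with no wood reaching 9.
The next plank forces some wood to 9, so 69 + 1 = 70.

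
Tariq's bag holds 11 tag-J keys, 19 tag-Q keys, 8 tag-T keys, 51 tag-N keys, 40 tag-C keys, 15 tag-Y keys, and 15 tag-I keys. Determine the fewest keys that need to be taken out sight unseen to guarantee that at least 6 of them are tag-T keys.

157

In the worst case for collecting tag-T keys, every non-tag-T key comes out first.
There are 11 + 19 + 51 + 40 + 15 + 15 = 151 non-tag-T keys altogether.
After those, each further key must be tag-T, so 151 + 6 = 157 draws guarantee 6 tag-T keys.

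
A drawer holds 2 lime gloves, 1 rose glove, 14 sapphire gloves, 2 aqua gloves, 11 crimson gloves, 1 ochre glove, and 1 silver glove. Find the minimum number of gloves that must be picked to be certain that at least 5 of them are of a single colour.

16

By the pigeonhole principle, the 7 colours are the holes; the gloves drawn are the pigeons.
To avoid 5 of any one colour, the worst case takes at most 4 of each colour, or every glove of a colour that has fewer than 4.
That gives 2 + 1 + 4 + 2 + 4 + 1 + 1 = 15 gloves with no colour reaching 5.
The next glove forces some colour to 5, so 15 + 1 = 16.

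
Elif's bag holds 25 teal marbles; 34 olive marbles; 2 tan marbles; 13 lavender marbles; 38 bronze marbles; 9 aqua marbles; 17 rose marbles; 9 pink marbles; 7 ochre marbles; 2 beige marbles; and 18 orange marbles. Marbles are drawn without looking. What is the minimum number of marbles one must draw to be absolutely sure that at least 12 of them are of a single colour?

96

An adversary could hand out at most 11 marbles per colour (5 colours run out sooner): 11 + 11 + 2 + 11 + 11 + 9 + 11 + 9 + 7 + 2 + 11 = 95 marbles and still no colour has 12.
By pigeonhole, one more marble lands in a colour already at 11, so 96 draws are enough and 95 are not.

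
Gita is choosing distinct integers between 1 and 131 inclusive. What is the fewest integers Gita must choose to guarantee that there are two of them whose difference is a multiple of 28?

Integers whose pairwise differences are multiples of 28 are exactly those sharing a remainder mod 28. Pigeonhole: the 28 residue classes mod 28 are the pigeonholes.
With 28 integers one could put 1 in each residue class and have no class reach 2.
The 29th integer pushes some class to 2, so 28·1 + 1 = 29.

29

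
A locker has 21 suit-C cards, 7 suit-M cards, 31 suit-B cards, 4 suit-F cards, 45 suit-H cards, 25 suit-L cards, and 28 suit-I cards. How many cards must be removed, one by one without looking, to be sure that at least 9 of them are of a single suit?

52

An adversary could hand out at most 8 cards per suit (suit-M, suit-F run out sooner): 8 + 7 + 8 + 4 + 8 + 8 + 8 = 51 cards and still no suit has 9.
By pigeonhole, one more card lands in a suit already at 8, so 52 draws are enough and 51 are not.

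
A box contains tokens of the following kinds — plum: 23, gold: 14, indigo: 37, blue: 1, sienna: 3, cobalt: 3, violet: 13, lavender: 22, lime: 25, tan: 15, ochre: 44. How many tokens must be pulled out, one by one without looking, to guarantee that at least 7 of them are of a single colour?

56

Put each drawn token into a box by colour. The largest draw with every box below 7 takes min(count, 6) from each colour; colours with fewer than 6 contribute all they have.
Σ min(cᵢ, 6) = 6 + 6 + 6 + 1 + 3 + 3 + 6 + 6 + 6 + 6 + 6 = 55.
Draw number 55 + 1 = 56 must push one box to 7.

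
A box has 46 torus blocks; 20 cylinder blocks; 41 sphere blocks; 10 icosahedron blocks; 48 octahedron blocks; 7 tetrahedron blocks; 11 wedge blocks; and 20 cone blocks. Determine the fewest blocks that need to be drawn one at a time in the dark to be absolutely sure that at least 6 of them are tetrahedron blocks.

In the worst case for collecting tetrahedron blocks, every non-tetrahedron block comes out first.
There are 46 + 20 + 41 + 10 + 48 + 11 + 20 = 196 non-tetrahedron blocks altogether.
After those, each further block must be tetrahedron, so 196 + 6 = 202 draws guarantee 6 tetrahedron blocks.

202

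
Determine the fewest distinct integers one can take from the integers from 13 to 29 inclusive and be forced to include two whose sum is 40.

Group the elements by complementary pair {x, 40−x}: {13,27}, {14,26}, {15,25}, …, giving 7 two-element pairs, the single value 20 (it cannot pair with itself since the integers are distinct), and 2 integers whose partner 40−x falls outside [13,29].
Pigeonhole: treating each of those 10 groups as a pigeonhole, one can pick one integer per group — 10 integers — with no two summing to 40.
The 11th integer lands in an occupied pair, forcing a sum of 40.

11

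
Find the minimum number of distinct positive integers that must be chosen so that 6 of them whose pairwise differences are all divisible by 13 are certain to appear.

Integers whose pairwise differences are multiples of 13 are exactly those sharing a remainder mod 13. By pigeonhole, the 13 residue classes mod 13 are the pigeonholes.
With 65 integers one could put 5 in each residue class and have no class reach 6.
The 66th integer pushes some class to 6, so 13·5 + 1 = 66.

66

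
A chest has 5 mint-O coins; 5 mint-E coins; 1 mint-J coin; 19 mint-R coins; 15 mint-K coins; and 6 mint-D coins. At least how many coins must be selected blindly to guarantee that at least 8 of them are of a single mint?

32

An adversary could hand out at most 7 coins per mint (4 mints run out sooner): 5 + 5 + 1 + 7 + 7 + 6 = 31 coins and still no mint has 8.
One more coin lands in a mint already at 7, so 32 draws are enough and 31 are not.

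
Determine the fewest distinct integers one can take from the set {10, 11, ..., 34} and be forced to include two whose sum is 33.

19

A set avoiding the sum 33 can contain at most one of each pair {x, 33−x}, plus the 11 elements whose complement lies outside the range.
The integers 17, …, 34 (18 of them) are such a set: any two sum to at least 17+18 = 35 > 33.
Any 19th integer completes one of the 7 pairs, so 19 choices force a sum of 33.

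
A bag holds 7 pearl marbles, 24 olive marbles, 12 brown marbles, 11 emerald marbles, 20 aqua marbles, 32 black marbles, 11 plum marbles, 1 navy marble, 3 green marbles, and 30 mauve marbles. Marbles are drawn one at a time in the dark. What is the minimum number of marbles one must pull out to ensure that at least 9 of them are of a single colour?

68

Put each drawn marble into a box by colour. The largest draw with every box below 9 takes min(count, 8) from each colour; colours with fewer than 8 contribute all they have.
Σ min(cᵢ, 8) = 7 + 8 + 8 + 8 + 8 + 8 + 8 + 1 + 3 + 8 = 67.
Draw number 67 + 1 = 68 must push one box to 9.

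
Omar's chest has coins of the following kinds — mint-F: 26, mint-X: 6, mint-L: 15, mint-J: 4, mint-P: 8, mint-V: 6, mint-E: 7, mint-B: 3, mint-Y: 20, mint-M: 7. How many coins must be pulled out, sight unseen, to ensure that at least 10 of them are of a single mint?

Pigeonhole: put each drawn coin into a box by mint. The largest draw with every box below 10 takes min(count, 9) from each mint; mints with fewer than 9 contribute all they have.
Σ min(cᵢ, 9) = 9 + 6 + 9 + 4 + 8 + 6 + 7 + 3 + 9 + 7 = 68.
Draw number 68 + 1 = 69 must push one box to 10.

69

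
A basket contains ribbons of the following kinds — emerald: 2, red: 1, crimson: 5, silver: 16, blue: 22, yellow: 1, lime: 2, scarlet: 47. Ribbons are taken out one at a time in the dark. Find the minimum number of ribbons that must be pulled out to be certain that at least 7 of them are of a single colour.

30

An adversary could hand out at most 6 ribbons per colour (5 colours run out sooner): 2 + 1 + 5 + 6 + 6 + 1 + 2 + 6 = 29 ribbons and still no colour has 7.
By pigeonhole, one more ribbon lands in a colour already at 6, so 30 draws are enough and 29 are not.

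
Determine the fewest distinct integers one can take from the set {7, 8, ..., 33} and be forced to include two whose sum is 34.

A set avoiding the sum 34 can contain at most one of each pair {x, 34−x}, plus the 7 elements whose complement lies outside the range or equal to its own complement.
The integers 17, …, 33 (17 of them) are such a set: any two sum to at least 17+18 = 35 > 34.
Any 18th integer completes one of the 10 pairs, so 18 choices force a sum of 34.

18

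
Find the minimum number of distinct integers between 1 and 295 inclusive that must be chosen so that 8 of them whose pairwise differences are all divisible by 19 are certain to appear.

134

Integers whose pairwise differences are multiples of 19 are exactly those sharing a remainder mod 19. The 19 residue classes mod 19 are the pigeonholes.
With 133 integers one could put 7 in each residue class and have no class reach 8.
The 134th integer pushes some class to 8, so 19·7 + 1 = 134.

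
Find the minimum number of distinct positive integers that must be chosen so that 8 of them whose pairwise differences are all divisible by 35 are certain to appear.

Integers whose pairwise differences are multiples of 35 are exactly those sharing a remainder mod 35. The 35 residue classes mod 35 are the pigeonholes.
With 245 integers one could put 7 in each residue class and have no class reach 8.
The 246th integer pushes some class to 8, so 35·7 + 1 = 246.

246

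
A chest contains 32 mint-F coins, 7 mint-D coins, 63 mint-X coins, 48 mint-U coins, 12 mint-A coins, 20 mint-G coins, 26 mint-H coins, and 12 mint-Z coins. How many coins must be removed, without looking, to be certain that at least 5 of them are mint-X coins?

162

In the worst case for collecting mint-X coins, every non-mint-X coin comes out first.
There are 32 + 7 + 48 + 12 + 20 + 26 + 12 = 157 non-mint-X coins altogether.
After those, each further coin must be mint-X, so 157 + 5 = 162 draws guarantee 5 mint-X coins.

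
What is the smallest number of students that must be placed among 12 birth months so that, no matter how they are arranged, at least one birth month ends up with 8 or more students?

With 84 students one could put exactly 7 in each of the 12 birth months, and no birth month would reach 8.
By pigeonhole, one more student must land in a birth month that already has 7, giving it 8.
So 12 × 7 + 1 = 85 students are required.

85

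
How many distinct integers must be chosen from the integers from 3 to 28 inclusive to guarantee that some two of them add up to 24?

18

Group the elements by complementary pair {x, 24−x}: {3,21}, {4,20}, {5,19}, …, giving 9 two-element pairs, the single value 12 (it cannot pair with itself since the integers are distinct), and 7 integers whose partner 24−x falls outside [3,28].
By pigeonhole, treating each of those 17 groups as a pigeonhole, one can pick one integer per group — 17 integers — with no two summing to 24.
The 18th integer lands in an occupied pair, forcing a sum of 24.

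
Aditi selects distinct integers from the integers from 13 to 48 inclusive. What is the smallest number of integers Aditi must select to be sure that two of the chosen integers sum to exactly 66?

A set avoiding the sum 66 can contain at most one of each pair {x, 66−x}, plus the 6 elements whose complement lies outside the range or equal to its own complement.
The integers 13, …, 33 (21 of them) are such a set: any two sum to at least 13+14 = 27 and at most 32+33 = 65 < 66.
Pigeonhole: any 22nd integer completes one of the 15 pairs, so 22 choices force a sum of 66.

22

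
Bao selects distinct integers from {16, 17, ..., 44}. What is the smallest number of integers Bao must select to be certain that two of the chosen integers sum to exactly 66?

Two chosen integers sum to 66 exactly when both halves of some pair {x, 66−x} with 22 ≤ x ≤ 66−x ≤ 44 are chosen — 11 such pairs.
The remaining 7 elements (those with no distinct partner in range) can never complete a 66-sum, so the worst case takes all of them and one from each pair: 7 + 11 = 18.
Pigeonhole: the 19th integer has to be the second member of some pair, so 18 + 1 = 19.

19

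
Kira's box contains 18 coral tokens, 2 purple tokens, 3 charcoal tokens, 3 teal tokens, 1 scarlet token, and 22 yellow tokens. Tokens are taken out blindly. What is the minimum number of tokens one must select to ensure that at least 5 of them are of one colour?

18

An adversary could hand out at most 4 tokens per colour (4 colours run out sooner): 4 + 2 + 3 + 3 + 1 + 4 = 17 tokens and still no colour has 5.
By pigeonhole, one more token lands in a colour already at 4, so 18 draws are enough and 17 are not.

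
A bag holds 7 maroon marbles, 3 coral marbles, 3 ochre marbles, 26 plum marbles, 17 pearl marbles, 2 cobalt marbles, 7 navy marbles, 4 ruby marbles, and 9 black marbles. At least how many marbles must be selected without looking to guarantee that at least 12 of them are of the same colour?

58

Put each drawn marble into a box by colour. The largest draw with every box below 12 takes min(count, 11) from each colour; colours with fewer than 11 contribute all they have.
Σ min(cᵢ, 11) = 7 + 3 + 3 + 11 + 11 + 2 + 7 + 4 + 9 = 57.
Draw number 57 + 1 = 58 must push one box to 12.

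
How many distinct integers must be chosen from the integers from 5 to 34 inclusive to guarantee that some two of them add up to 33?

Group the elements by complementary pair {x, 33−x}: {5,28}, {6,27}, {7,26}, …, giving 12 two-element pairs and 6 integers whose partner 33−x falls outside [5,34].
By the pigeonhole principle, treating each of those 18 groups as a pigeonhole, one can pick one integer per group — 18 integers — with no two summing to 33.
The 19th integer lands in an occupied pair, forcing a sum of 33.

19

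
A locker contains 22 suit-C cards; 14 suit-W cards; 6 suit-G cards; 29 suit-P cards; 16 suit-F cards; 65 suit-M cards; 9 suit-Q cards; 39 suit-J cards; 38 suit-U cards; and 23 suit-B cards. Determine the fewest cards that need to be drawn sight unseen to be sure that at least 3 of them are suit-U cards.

In the worst case for collecting suit-U cards, every non-suit-U card comes out first.
There are 22 + 14 + 6 + 29 + 16 + 65 + 9 + 39 + 23 = 223 non-suit-U cards altogether.
After those, each further card must be suit-U, so 223 + 3 = 226 draws guarantee 3 suit-U cards.

226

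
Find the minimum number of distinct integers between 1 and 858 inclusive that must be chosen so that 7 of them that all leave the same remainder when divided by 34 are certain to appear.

The 34 residue classes mod 34 are the pigeonholes.
With 204 integers one could put 6 in each residue class and have no class reach 7.
The 205th integer pushes some class to 7, so 34·6 + 1 = 205.

205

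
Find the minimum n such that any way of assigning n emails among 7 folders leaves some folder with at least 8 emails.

50

With 49 emails one could put exactly 7 in each of the 7 folders, and no folder would reach 8.
By pigeonhole, one more email must land in a folder that already has 7, giving it 8.
So 7 × 7 + 1 = 50 emails are required.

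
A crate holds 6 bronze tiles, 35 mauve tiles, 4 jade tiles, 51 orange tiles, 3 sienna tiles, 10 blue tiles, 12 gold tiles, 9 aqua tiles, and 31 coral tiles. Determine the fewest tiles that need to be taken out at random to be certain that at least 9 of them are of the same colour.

Pigeonhole: the 9 colours are the holes; the tiles drawn are the pigeons.
To avoid 9 of any one colour, the worst case takes at most 8 of each colour, or every tile of a colour that has fewer than 8.
That gives 6 + 8 + 4 + 8 + 3 + 8 + 8 + 8 + 8 = 61 tiles with no colour reaching 9.
The next tile forces some colour to 9, so 61 + 1 = 62.

62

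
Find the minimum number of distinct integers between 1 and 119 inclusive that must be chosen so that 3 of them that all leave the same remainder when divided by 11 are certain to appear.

The 11 residue classes mod 11 are the pigeonholes.
With 22 integers one could put 2 in each residue class and have no class reach 3.
The 23rd integer pushes some class to 3, so 11·2 + 1 = 23.

23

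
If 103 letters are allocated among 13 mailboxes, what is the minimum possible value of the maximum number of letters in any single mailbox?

8

The 13 mailboxes are the holes and the 103 letters are the pigeons.
If every mailbox held at most 7 letters, the total would be at most 13 × 7 = 91, which is less than 103.
So some mailbox holds at least ⌈103/13⌉ = 8 letters.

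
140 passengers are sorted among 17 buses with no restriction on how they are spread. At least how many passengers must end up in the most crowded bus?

The 17 buses are the holes and the 140 passengers are the pigeons.
If every bus held at most 8 passengers, the total would be at most 17 × 8 = 136, which is less than 140.
So some bus holds at least ⌈140/17⌉ = 9 passengers.

9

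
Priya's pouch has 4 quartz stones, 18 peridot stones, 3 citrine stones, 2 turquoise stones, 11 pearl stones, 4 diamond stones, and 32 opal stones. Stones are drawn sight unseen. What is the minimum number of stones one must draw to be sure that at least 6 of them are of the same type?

29

By the pigeonhole principle, put each drawn stone into a box by type. The largest draw with every box below 6 takes min(count, 5) from each type; types with fewer than 5 contribute all they have.
Σ min(cᵢ, 5) = 4 + 5 + 3 + 2 + 5 + 4 + 5 = 28.
Draw number 28 + 1 = 29 must push one box to 6.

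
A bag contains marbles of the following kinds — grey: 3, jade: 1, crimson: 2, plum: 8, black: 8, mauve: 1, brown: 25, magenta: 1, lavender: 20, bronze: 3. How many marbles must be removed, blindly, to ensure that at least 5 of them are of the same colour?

28

An adversary could hand out at most 4 marbles per colour (6 colours run out sooner): 3 + 1 + 2 + 4 + 4 + 1 + 4 + 1 + 4 + 3 = 27 marbles and still no colour has 5.
By the pigeonhole principle, one more marble lands in a colour already at 4, so 28 draws are enough and 27 are not.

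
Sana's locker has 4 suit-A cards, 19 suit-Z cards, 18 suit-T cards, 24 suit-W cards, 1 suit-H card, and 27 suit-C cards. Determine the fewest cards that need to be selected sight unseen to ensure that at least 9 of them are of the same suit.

Put each drawn card into a box by suit. The largest draw with every box below 9 takes min(count, 8) from each suit; suits with fewer than 8 contribute all they have.
Σ min(cᵢ, 8) = 4 + 8 + 8 + 8 + 1 + 8 = 37.
Draw number 37 + 1 = 38 must push one box to 9.

38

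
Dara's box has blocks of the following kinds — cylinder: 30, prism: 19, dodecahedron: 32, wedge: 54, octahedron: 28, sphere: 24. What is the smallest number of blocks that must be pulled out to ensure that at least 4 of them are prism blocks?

In the worst case for collecting prism blocks, every non-prism block comes out first.
There are 30 + 32 + 54 + 28 + 24 = 168 non-prism blocks altogether.
After those, each further block must be prism, so 168 + 4 = 172 draws guarantee 4 prism blocks.

172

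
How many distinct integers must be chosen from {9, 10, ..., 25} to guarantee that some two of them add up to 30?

12

A set avoiding the sum 30 can contain at most one of each pair {x, 30−x}, plus the 5 elements whose complement lies outside the range or equal to its own complement.
The integers 15, …, 25 (11 of them) are such a set: any two sum to at least 15+16 = 31 > 30.
Any 12th integer completes one of the 6 pairs, so 12 choices force a sum of 30.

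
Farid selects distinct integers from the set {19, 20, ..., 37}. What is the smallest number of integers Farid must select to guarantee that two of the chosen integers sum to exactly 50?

14

Group the elements by complementary pair {x, 50−x}: {19,31}, {20,30}, {21,29}, …, giving 6 two-element pairs, the single value 25 (it cannot pair with itself since the integers are distinct), and 6 integers whose partner 50−x falls outside [19,37].
Treating each of those 13 groups as a pigeonhole, one can pick one integer per group — 13 integers — with no two summing to 50.
The 14th integer lands in an occupied pair, forcing a sum of 50.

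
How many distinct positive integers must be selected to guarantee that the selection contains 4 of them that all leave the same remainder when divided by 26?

The 26 residue classes mod 26 are the pigeonholes.
With 78 integers one could put 3 in each residue class and have no class reach 4.
The 79th integer pushes some class to 4, so 26·3 + 1 = 79.

79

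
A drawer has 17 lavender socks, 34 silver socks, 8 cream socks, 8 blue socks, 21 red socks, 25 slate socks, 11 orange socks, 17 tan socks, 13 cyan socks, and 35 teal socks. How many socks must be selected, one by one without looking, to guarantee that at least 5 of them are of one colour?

By pigeonhole, put each drawn sock into a box by colour. The largest draw with every box below 5 takes min(count, 4) from each colour.
Σ min(cᵢ, 4) = 4 + 4 + 4 + 4 + 4 + 4 + 4 + 4 + 4 + 4 = 40.
Draw number 40 + 1 = 41 must push one box to 5.

41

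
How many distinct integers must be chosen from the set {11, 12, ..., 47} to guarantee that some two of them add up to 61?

Group the elements by complementary pair {x, 61−x}: {14,47}, {15,46}, {16,45}, …, giving 17 two-element pairs and 3 integers whose partner 61−x falls outside [11,47].
Treating each of those 20 groups as a pigeonhole, one can pick one integer per group — 20 integers — with no two summing to 61.
The 21st integer lands in an occupied pair, forcing a sum of 61.

21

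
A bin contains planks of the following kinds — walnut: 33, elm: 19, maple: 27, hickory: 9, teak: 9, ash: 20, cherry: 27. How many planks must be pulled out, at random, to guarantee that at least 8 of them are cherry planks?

In the worst case for collecting cherry planks, every non-cherry plank comes out first.
There are 33 + 19 + 27 + 9 + 9 + 20 = 117 non-cherry planks altogether.
After those, each further plank must be cherry, so 117 + 8 = 125 draws guarantee 8 cherry planks.

125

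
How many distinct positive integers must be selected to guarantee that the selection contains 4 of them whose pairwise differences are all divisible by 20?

61

Integers whose pairwise differences are multiples of 20 are exactly those sharing a remainder mod 20. By the pigeonhole principle, the 20 residue classes mod 20 are the pigeonholes.
With 60 integers one could put 3 in each residue class and have no class reach 4.
The 61st integer pushes some class to 4, so 20·3 + 1 = 61.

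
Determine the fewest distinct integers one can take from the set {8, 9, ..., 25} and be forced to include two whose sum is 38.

Group the elements by complementary pair {x, 38−x}: {13,25}, {14,24}, {15,23}, …, giving 6 two-element pairs, the single value 19 (it cannot pair with itself since the integers are distinct), and 5 integers whose partner 38−x falls outside [8,25].
Treating each of those 12 groups as a pigeonhole, one can pick one integer per group — 12 integers — with no two summing to 38.
The 13th integer lands in an occupied pair, forcing a sum of 38.

13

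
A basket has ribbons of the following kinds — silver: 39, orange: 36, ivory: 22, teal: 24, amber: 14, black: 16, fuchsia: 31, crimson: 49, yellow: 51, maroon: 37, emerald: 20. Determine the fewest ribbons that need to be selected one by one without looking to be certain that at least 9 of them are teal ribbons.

In the worst case for collecting teal ribbons, every non-teal ribbon comes out first.
There are 39 + 36 + 22 + 14 + 16 + 31 + 49 + 51 + 37 + 20 = 315 non-teal ribbons altogether.
After those, each further ribbon must be teal, so 315 + 9 = 324 draws guarantee 9 teal ribbons.

324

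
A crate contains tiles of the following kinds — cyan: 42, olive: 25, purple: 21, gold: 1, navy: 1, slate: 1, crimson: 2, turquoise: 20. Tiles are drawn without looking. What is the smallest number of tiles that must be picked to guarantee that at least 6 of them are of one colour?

The 8 colours are the holes; the tiles drawn are the pigeons.
To avoid 6 of any one colour, the worst case takes at most 5 of each colour, or every tile of a colour that has fewer than 5.
That gives 5 + 5 + 5 + 1 + 1 + 1 + 2 + 5 = 25 tiles with no colour reaching 6.
The next tile forces some colour to 6, so 25 + 1 = 26.

26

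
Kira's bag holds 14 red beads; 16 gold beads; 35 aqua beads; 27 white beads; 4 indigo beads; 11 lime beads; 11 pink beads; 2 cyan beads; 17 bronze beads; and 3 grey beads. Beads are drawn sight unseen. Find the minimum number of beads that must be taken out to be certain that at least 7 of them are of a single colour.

By pigeonhole, put each drawn bead into a box by colour. The largest draw with every box below 7 takes min(count, 6) from each colour; colours with fewer than 6 contribute all they have.
Σ min(cᵢ, 6) = 6 + 6 + 6 + 6 + 4 + 6 + 6 + 2 + 6 + 3 = 51.
Draw number 51 + 1 = 52 must push one box to 7.

52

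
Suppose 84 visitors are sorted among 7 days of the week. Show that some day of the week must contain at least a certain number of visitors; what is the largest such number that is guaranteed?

12

Pigeonhole: the 7 days of the week are the holes and the 84 visitors are the pigeons.
If every day of the week held at most 11 visitors, the total would be at most 7 × 11 = 77, which is less than 84.
So some day of the week holds at least ⌈84/7⌉ = 12 visitors.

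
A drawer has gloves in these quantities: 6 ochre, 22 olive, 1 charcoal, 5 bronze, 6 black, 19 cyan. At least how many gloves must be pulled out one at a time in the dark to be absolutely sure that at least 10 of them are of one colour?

An adversary could hand out at most 9 gloves per colour (4 colours run out sooner): 6 + 9 + 1 + 5 + 6 + 9 = 36 gloves and still no colour has 10.
By the pigeonhole principle, one more glove lands in a colour already at 9, so 37 draws are enough and 36 are not.

37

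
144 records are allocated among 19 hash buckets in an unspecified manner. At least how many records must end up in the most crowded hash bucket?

8

By the pigeonhole principle, the 19 hash buckets are the holes and the 144 records are the pigeons.
If every hash bucket held at most 7 records, the total would be at most 19 × 7 = 133, which is less than 144.
So some hash bucket holds at least ⌈144/19⌉ = 8 records.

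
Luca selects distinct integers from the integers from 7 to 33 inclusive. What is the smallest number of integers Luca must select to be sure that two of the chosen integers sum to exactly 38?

A set avoiding the sum 38 can contain at most one of each pair {x, 38−x}, plus the 3 elements whose complement lies outside the range or equal to its own complement.
The integers 19, …, 33 (15 of them) are such a set: any two sum to at least 19+20 = 39 > 38.
By pigeonhole, any 16th integer completes one of the 12 pairs, so 16 choices force a sum of 38.

16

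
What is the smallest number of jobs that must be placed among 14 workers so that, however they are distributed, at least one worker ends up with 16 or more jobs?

With 210 jobs one could put exactly 15 in each of the 14 workers, and no worker would reach 16.
By pigeonhole, one more job must land in a worker that already has 15, giving it 16.
So 14 × 15 + 1 = 211 jobs are required.

211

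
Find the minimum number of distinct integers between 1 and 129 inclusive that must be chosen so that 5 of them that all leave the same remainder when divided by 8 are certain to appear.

33

The 8 residue classes mod 8 are the pigeonholes.
With 32 integers one could put 4 in each residue class and have no class reach 5.
The 33rd integer pushes some class to 5, so 8·4 + 1 = 33.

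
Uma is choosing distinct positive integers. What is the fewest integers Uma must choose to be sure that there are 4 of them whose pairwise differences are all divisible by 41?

Integers whose pairwise differences are multiples of 41 are exactly those sharing a remainder mod 41. By pigeonhole, the 41 residue classes mod 41 are the pigeonholes.
With 123 integers one could put 3 in each residue class and have no class reach 4.
The 124th integer pushes some class to 4, so 41·3 + 1 = 124.

124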